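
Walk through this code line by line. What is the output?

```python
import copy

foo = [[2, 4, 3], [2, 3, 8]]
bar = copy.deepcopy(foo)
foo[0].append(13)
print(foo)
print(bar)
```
[[2, 4, 3, 13], [2, 3, 8]]
[[2, 4, 3], [2, 3, 8]]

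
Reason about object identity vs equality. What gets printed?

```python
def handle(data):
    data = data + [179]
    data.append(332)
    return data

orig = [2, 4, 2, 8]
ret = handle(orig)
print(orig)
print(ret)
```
[2, 4, 2, 8]
[2, 4, 2, 8, 179, 332]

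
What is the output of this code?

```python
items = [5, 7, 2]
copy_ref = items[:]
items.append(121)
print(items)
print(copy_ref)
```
[5, 7, 2, 121]
[5, 7, 2]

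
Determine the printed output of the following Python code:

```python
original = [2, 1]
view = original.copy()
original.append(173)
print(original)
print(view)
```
[2, 1, 173]
[2, 1]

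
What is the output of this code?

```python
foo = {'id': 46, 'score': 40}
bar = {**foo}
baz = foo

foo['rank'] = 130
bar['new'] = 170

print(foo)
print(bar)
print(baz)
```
{'id': 46, 'score': 40, 'rank': 130}
{'id': 46, 'score': 40, 'new': 170}
{'id': 46, 'score': 40, 'rank': 130}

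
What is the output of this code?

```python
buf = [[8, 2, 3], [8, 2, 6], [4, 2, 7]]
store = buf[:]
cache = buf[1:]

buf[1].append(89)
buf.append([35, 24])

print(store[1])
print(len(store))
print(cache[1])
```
[8, 2, 6, 89]
3
[4, 2, 7]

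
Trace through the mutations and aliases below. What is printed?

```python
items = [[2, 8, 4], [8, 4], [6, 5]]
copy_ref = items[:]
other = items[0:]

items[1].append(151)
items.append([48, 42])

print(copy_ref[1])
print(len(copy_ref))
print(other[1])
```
[8, 4, 151]
3
[8, 4, 151]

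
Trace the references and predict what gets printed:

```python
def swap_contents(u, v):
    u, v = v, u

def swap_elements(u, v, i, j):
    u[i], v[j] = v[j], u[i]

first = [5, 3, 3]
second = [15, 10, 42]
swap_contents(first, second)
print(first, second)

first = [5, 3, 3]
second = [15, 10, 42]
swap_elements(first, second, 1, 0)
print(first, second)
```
[5, 3, 3] [15, 10, 42]
[5, 15, 3] [3, 10, 42]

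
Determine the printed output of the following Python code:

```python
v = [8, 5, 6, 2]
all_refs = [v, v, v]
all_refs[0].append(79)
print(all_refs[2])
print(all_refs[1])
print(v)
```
[8, 5, 6, 2, 79]
[8, 5, 6, 2, 79]
[8, 5, 6, 2, 79]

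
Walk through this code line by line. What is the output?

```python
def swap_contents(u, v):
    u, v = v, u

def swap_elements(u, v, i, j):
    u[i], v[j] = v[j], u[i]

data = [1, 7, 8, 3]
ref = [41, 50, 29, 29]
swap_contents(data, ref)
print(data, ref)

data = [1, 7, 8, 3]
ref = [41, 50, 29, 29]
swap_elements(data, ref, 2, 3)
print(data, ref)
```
[1, 7, 8, 3] [41, 50, 29, 29]
[1, 7, 29, 3] [41, 50, 29, 8]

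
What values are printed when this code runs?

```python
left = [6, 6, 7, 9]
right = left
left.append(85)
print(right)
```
[6, 6, 7, 9, 85]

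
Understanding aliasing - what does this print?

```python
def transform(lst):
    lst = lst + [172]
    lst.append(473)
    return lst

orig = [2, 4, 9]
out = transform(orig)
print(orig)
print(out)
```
[2, 4, 9]
[2, 4, 9, 172, 473]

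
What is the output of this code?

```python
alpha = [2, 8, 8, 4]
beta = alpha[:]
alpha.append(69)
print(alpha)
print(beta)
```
[2, 8, 8, 4, 69]
[2, 8, 8, 4]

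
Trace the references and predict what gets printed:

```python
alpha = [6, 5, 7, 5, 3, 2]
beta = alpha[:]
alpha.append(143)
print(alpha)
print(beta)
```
[6, 5, 7, 5, 3, 2, 143]
[6, 5, 7, 5, 3, 2]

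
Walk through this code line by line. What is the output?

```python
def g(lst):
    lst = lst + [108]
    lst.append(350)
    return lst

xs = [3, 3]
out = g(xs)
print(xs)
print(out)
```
[3, 3]
[3, 3, 108, 350]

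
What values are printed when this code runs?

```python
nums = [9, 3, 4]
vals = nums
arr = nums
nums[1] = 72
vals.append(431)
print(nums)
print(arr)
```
[9, 72, 4, 431]
[9, 72, 4, 431]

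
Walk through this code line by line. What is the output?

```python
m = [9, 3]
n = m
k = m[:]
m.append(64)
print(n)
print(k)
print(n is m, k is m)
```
[9, 3, 64]
[9, 3]
True False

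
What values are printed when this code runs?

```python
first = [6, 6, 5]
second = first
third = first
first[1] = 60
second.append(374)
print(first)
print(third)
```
[6, 60, 5, 374]
[6, 60, 5, 374]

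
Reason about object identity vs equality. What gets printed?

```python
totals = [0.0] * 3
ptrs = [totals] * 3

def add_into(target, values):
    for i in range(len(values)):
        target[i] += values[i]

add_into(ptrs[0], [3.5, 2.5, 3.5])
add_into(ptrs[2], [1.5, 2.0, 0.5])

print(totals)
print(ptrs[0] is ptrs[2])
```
[5.0, 4.5, 4.0]
True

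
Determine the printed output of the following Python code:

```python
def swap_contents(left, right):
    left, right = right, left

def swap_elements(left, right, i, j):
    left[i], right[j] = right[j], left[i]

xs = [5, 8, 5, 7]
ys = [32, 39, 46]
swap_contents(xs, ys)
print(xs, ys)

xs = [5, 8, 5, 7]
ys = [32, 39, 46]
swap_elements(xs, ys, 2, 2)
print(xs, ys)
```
[5, 8, 5, 7] [32, 39, 46]
[5, 8, 46, 7] [32, 39, 5]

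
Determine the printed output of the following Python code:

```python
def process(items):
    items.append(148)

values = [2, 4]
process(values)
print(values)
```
[2, 4, 148]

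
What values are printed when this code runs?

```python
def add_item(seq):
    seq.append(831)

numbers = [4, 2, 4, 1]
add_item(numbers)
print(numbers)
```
[4, 2, 4, 1, 831]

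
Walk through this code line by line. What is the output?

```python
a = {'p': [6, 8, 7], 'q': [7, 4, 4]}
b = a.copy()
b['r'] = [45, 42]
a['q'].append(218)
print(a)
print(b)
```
{'p': [6, 8, 7], 'q': [7, 4, 4, 218]}
{'p': [6, 8, 7], 'q': [7, 4, 4, 218], 'r': [45, 42]}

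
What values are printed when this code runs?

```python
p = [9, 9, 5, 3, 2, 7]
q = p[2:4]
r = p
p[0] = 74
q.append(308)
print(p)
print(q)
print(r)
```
[74, 9, 5, 3, 2, 7]
[5, 3, 308]
[74, 9, 5, 3, 2, 7]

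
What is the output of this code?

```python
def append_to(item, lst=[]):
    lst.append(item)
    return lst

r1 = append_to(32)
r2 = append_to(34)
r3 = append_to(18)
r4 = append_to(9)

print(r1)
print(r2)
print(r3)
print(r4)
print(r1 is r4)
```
[32, 34, 18, 9]
[32, 34, 18, 9]
[32, 34, 18, 9]
[32, 34, 18, 9]
True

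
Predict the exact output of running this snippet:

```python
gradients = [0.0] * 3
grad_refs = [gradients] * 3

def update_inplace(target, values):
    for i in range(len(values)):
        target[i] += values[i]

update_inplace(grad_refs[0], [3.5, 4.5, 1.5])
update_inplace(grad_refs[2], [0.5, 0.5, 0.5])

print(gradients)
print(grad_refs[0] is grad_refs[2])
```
[4.0, 5.0, 2.0]
True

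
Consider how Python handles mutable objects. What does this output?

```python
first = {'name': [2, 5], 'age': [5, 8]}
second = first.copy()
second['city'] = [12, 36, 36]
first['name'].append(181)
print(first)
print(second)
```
{'name': [2, 5, 181], 'age': [5, 8]}
{'name': [2, 5, 181], 'age': [5, 8], 'city': [12, 36, 36]}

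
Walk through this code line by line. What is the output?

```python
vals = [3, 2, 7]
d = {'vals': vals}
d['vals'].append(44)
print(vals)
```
[3, 2, 7, 44]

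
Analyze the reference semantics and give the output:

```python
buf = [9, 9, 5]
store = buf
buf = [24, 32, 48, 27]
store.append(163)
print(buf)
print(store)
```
[24, 32, 48, 27]
[9, 9, 5, 163]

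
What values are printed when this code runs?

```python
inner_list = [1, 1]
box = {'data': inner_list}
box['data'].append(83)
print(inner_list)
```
[1, 1, 83]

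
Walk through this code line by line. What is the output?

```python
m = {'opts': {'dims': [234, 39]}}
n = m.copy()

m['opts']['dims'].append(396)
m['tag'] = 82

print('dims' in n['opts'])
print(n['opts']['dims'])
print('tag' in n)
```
True
[234, 39, 396]
False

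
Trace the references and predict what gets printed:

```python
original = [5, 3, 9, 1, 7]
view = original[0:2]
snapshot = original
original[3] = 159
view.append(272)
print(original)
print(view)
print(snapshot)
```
[5, 3, 9, 159, 7]
[5, 3, 272]
[5, 3, 9, 159, 7]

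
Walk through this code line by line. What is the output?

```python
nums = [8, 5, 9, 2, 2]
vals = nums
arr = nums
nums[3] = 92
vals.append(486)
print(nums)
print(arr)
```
[8, 5, 9, 92, 2, 486]
[8, 5, 9, 92, 2, 486]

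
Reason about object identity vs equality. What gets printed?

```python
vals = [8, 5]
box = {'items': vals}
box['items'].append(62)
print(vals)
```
[8, 5, 62]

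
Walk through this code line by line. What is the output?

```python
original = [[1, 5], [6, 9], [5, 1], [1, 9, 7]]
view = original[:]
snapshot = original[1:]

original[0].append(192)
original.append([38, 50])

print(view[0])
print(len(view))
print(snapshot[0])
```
[1, 5, 192]
4
[6, 9]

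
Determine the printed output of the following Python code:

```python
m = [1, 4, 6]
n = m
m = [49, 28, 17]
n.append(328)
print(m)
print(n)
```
[49, 28, 17]
[1, 4, 6, 328]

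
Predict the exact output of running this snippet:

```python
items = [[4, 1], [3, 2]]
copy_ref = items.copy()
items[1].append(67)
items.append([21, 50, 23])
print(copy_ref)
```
[[4, 1], [3, 2, 67]]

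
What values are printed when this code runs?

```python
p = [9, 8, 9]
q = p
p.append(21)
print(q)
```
[9, 8, 9, 21]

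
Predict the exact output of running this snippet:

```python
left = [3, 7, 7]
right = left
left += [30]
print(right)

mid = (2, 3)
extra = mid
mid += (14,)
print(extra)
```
[3, 7, 7, 30]
(2, 3)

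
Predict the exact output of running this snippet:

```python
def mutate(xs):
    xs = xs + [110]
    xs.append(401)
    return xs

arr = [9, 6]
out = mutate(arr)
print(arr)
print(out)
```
[9, 6]
[9, 6, 110, 401]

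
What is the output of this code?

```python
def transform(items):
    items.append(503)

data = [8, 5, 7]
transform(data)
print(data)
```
[8, 5, 7, 503]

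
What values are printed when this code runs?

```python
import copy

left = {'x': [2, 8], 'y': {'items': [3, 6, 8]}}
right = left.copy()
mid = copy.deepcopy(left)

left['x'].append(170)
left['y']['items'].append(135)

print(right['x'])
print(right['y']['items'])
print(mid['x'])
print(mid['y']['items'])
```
[2, 8, 170]
[3, 6, 8, 135]
[2, 8]
[3, 6, 8]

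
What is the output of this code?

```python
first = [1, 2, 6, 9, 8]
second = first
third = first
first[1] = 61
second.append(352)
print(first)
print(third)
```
[1, 61, 6, 9, 8, 352]
[1, 61, 6, 9, 8, 352]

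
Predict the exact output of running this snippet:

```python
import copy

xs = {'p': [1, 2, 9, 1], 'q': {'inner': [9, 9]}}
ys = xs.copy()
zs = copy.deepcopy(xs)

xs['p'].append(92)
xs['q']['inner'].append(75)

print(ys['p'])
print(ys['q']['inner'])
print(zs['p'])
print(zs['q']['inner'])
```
[1, 2, 9, 1, 92]
[9, 9, 75]
[1, 2, 9, 1]
[9, 9]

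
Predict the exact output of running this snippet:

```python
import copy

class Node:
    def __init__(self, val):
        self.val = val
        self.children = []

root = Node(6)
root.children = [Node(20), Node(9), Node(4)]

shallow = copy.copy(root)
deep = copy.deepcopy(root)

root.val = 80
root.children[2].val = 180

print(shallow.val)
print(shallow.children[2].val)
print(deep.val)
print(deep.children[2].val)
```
6
180
6
4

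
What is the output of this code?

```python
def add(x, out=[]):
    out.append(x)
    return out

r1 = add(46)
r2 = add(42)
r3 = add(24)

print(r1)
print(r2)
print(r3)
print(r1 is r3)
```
[46, 42, 24]
[46, 42, 24]
[46, 42, 24]
True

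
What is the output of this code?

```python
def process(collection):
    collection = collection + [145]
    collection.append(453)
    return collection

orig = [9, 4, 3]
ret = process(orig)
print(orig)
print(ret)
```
[9, 4, 3]
[9, 4, 3, 145, 453]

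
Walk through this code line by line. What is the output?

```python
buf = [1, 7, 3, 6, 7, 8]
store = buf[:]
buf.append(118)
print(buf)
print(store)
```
[1, 7, 3, 6, 7, 8, 118]
[1, 7, 3, 6, 7, 8]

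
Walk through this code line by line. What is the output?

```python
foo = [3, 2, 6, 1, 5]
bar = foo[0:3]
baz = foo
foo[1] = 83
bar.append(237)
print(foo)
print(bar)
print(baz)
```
[3, 83, 6, 1, 5]
[3, 2, 6, 237]
[3, 83, 6, 1, 5]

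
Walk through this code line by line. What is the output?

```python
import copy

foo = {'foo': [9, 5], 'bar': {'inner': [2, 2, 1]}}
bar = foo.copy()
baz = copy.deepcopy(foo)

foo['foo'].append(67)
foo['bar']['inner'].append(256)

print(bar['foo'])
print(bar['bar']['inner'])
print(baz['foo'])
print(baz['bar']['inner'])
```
[9, 5, 67]
[2, 2, 1, 256]
[9, 5]
[2, 2, 1]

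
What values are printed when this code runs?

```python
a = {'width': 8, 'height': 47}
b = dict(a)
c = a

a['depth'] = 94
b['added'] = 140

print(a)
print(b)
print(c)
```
{'width': 8, 'height': 47, 'depth': 94}
{'width': 8, 'height': 47, 'added': 140}
{'width': 8, 'height': 47, 'depth': 94}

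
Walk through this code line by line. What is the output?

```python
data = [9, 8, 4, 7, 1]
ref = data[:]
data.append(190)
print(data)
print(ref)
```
[9, 8, 4, 7, 1, 190]
[9, 8, 4, 7, 1]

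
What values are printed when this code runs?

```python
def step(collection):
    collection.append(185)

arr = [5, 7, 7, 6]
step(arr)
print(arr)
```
[5, 7, 7, 6, 185]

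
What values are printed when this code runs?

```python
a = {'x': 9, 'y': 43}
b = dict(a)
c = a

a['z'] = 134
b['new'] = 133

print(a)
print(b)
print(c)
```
{'x': 9, 'y': 43, 'z': 134}
{'x': 9, 'y': 43, 'new': 133}
{'x': 9, 'y': 43, 'z': 134}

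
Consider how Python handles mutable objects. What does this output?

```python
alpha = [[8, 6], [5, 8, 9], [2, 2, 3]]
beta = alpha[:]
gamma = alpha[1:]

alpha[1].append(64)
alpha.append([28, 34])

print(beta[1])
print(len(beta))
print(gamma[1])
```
[5, 8, 9, 64]
3
[2, 2, 3]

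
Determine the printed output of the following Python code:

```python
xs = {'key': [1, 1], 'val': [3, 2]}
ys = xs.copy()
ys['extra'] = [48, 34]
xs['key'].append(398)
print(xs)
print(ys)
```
{'key': [1, 1, 398], 'val': [3, 2]}
{'key': [1, 1, 398], 'val': [3, 2], 'extra': [48, 34]}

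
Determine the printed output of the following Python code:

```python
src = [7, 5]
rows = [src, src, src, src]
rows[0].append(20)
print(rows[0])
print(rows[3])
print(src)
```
[7, 5, 20]
[7, 5, 20]
[7, 5, 20]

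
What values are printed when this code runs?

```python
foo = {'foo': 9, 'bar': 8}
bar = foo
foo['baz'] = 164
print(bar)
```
{'foo': 9, 'bar': 8, 'baz': 164}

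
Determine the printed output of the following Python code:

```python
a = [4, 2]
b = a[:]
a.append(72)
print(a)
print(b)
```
[4, 2, 72]
[4, 2]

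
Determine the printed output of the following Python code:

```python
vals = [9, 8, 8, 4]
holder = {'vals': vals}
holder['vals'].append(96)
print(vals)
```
[9, 8, 8, 4, 96]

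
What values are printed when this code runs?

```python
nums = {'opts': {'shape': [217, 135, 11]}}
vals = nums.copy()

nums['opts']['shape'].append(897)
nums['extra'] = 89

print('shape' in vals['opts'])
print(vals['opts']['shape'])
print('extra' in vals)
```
True
[217, 135, 11, 897]
False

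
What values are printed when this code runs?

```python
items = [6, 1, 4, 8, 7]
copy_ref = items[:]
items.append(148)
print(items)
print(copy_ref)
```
[6, 1, 4, 8, 7, 148]
[6, 1, 4, 8, 7]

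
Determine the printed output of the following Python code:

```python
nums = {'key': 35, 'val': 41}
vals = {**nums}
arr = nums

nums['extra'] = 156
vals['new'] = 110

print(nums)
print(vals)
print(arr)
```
{'key': 35, 'val': 41, 'extra': 156}
{'key': 35, 'val': 41, 'new': 110}
{'key': 35, 'val': 41, 'extra': 156}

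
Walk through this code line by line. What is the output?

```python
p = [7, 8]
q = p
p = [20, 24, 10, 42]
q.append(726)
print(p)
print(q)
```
[20, 24, 10, 42]
[7, 8, 726]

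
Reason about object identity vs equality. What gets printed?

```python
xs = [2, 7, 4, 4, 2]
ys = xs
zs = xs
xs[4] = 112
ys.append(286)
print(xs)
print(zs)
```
[2, 7, 4, 4, 112, 286]
[2, 7, 4, 4, 112, 286]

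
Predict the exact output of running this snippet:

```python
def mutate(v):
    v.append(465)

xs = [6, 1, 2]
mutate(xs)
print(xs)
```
[6, 1, 2, 465]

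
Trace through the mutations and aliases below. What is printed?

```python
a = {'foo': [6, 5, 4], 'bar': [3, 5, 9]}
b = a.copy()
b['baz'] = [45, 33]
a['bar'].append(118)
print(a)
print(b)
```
{'foo': [6, 5, 4], 'bar': [3, 5, 9, 118]}
{'foo': [6, 5, 4], 'bar': [3, 5, 9, 118], 'baz': [45, 33]}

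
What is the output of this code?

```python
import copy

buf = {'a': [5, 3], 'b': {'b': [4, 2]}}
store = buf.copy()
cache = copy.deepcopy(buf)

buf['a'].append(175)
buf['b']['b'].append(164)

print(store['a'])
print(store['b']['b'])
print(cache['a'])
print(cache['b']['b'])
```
[5, 3, 175]
[4, 2, 164]
[5, 3]
[4, 2]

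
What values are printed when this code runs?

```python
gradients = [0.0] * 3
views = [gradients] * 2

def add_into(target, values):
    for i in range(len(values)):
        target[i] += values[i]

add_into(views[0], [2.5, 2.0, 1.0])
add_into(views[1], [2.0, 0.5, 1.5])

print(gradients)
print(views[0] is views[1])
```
[4.5, 2.5, 2.5]
True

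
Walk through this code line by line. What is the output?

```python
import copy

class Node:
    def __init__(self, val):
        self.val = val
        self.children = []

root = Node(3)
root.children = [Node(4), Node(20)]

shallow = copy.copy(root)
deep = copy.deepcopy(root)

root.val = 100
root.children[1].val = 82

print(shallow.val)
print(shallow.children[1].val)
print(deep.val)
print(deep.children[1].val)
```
3
82
3
20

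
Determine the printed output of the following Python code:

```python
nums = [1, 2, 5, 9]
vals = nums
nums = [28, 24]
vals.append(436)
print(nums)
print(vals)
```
[28, 24]
[1, 2, 5, 9, 436]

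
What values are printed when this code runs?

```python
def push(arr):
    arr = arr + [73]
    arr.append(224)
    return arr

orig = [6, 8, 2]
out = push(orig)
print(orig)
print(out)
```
[6, 8, 2]
[6, 8, 2, 73, 224]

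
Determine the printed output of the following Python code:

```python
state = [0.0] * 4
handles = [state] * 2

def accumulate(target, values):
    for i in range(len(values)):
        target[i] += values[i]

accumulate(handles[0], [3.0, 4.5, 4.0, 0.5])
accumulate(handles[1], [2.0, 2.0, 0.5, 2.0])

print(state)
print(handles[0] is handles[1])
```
[5.0, 6.5, 4.5, 2.5]
True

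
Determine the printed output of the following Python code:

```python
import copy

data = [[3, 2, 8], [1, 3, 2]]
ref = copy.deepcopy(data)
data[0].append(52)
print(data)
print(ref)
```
[[3, 2, 8, 52], [1, 3, 2]]
[[3, 2, 8], [1, 3, 2]]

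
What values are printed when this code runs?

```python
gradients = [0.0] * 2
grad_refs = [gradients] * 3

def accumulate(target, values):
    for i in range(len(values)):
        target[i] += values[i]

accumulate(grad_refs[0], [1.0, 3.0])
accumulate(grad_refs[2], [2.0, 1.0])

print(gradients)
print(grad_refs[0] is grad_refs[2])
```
[3.0, 4.0]
True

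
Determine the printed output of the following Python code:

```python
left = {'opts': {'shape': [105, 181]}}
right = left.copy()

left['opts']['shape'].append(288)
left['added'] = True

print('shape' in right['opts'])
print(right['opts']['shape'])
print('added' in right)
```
True
[105, 181, 288]
False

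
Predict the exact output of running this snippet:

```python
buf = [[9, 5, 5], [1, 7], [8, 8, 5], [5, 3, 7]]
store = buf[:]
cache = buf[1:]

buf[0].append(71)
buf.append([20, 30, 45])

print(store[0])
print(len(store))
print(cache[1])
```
[9, 5, 5, 71]
4
[8, 8, 5]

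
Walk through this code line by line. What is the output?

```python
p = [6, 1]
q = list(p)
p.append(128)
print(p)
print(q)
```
[6, 1, 128]
[6, 1]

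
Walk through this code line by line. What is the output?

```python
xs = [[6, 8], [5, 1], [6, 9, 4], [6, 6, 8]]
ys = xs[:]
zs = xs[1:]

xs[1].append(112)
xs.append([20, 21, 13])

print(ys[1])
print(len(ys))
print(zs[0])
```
[5, 1, 112]
4
[5, 1, 112]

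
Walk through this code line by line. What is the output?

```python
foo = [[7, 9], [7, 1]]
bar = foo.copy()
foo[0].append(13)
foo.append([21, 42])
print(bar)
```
[[7, 9, 13], [7, 1]]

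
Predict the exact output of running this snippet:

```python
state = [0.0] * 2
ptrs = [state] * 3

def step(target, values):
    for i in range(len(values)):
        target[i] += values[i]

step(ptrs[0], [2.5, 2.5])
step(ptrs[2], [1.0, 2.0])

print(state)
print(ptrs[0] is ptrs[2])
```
[3.5, 4.5]
True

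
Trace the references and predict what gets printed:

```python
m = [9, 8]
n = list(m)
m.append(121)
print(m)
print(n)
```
[9, 8, 121]
[9, 8]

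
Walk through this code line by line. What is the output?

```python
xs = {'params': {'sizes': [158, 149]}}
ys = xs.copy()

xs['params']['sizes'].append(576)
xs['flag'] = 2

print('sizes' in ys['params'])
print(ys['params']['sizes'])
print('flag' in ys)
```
True
[158, 149, 576]
False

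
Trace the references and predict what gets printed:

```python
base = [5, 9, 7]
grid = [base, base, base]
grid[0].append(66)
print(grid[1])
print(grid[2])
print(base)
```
[5, 9, 7, 66]
[5, 9, 7, 66]
[5, 9, 7, 66]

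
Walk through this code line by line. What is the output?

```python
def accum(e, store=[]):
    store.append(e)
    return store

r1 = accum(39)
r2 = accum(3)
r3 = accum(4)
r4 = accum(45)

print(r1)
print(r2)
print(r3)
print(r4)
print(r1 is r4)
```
[39, 3, 4, 45]
[39, 3, 4, 45]
[39, 3, 4, 45]
[39, 3, 4, 45]
True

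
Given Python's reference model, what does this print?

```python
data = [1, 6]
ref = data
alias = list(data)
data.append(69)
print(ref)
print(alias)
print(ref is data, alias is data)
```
[1, 6, 69]
[1, 6]
True False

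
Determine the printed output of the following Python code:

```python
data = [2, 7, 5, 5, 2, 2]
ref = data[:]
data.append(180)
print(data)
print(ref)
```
[2, 7, 5, 5, 2, 2, 180]
[2, 7, 5, 5, 2, 2]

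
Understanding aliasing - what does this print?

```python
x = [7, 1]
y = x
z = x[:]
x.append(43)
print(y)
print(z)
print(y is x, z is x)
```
[7, 1, 43]
[7, 1]
True False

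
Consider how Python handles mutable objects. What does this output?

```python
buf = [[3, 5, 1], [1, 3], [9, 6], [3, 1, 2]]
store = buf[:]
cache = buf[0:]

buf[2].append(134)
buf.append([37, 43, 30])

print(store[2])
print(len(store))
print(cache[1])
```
[9, 6, 134]
4
[1, 3]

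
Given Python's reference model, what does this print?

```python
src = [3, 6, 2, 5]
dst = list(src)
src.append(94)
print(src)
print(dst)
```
[3, 6, 2, 5, 94]
[3, 6, 2, 5]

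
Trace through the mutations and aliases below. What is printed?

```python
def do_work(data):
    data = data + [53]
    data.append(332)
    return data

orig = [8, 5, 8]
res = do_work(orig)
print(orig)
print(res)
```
[8, 5, 8]
[8, 5, 8, 53, 332]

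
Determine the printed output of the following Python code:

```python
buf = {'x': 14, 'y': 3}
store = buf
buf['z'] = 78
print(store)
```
{'x': 14, 'y': 3, 'z': 78}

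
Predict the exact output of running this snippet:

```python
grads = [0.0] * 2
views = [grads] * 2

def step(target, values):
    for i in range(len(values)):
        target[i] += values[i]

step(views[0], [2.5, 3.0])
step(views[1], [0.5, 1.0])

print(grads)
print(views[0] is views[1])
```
[3.0, 4.0]
True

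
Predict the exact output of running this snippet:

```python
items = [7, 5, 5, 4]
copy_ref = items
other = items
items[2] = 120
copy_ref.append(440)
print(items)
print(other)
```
[7, 5, 120, 4, 440]
[7, 5, 120, 4, 440]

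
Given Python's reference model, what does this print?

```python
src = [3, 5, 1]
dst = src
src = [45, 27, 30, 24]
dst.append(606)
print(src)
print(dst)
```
[45, 27, 30, 24]
[3, 5, 1, 606]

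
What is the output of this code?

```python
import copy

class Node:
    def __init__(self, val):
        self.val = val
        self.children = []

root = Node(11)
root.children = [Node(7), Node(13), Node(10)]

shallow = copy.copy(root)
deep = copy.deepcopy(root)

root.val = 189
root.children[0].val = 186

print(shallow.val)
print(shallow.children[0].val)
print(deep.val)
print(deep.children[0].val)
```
11
186
11
7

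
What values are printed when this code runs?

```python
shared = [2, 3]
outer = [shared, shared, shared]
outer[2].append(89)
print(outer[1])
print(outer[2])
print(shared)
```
[2, 3, 89]
[2, 3, 89]
[2, 3, 89]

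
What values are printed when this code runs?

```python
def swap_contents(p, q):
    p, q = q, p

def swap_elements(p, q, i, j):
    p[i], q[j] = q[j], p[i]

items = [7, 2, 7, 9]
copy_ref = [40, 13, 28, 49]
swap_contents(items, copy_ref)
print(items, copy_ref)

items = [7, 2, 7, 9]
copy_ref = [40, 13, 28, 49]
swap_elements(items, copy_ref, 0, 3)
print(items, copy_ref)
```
[7, 2, 7, 9] [40, 13, 28, 49]
[49, 2, 7, 9] [40, 13, 28, 7]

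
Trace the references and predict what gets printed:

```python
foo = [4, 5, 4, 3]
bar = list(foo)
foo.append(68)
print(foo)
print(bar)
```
[4, 5, 4, 3, 68]
[4, 5, 4, 3]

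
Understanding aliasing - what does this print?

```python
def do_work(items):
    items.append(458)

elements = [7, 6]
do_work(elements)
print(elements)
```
[7, 6, 458]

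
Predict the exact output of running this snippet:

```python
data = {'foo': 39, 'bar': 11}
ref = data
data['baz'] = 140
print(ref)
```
{'foo': 39, 'bar': 11, 'baz': 140}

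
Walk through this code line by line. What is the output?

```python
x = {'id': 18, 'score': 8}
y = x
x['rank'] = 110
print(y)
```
{'id': 18, 'score': 8, 'rank': 110}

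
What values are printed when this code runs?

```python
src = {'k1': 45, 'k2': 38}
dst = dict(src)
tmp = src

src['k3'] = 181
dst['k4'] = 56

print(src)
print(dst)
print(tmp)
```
{'k1': 45, 'k2': 38, 'k3': 181}
{'k1': 45, 'k2': 38, 'k4': 56}
{'k1': 45, 'k2': 38, 'k3': 181}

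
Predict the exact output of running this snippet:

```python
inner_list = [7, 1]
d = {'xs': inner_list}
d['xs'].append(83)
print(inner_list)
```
[7, 1, 83]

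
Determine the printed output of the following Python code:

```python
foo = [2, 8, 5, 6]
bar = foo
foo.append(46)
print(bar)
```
[2, 8, 5, 6, 46]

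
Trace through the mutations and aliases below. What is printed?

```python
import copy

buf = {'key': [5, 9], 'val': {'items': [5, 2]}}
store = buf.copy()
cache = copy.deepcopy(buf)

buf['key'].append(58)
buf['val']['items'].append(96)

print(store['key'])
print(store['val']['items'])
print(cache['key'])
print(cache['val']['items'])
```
[5, 9, 58]
[5, 2, 96]
[5, 9]
[5, 2]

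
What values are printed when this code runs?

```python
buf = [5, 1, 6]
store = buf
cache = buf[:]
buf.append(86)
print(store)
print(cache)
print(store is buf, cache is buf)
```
[5, 1, 6, 86]
[5, 1, 6]
True False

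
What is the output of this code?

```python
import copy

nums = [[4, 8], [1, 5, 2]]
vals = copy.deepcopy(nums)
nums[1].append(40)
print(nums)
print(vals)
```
[[4, 8], [1, 5, 2, 40]]
[[4, 8], [1, 5, 2]]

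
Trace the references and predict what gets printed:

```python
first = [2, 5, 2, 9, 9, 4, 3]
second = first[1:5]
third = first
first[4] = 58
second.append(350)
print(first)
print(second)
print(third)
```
[2, 5, 2, 9, 58, 4, 3]
[5, 2, 9, 9, 350]
[2, 5, 2, 9, 58, 4, 3]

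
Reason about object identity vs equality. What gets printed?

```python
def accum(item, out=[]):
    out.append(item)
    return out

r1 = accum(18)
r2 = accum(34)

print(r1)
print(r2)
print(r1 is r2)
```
[18, 34]
[18, 34]
True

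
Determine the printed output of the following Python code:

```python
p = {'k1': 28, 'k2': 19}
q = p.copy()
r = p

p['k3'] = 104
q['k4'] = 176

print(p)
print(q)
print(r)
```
{'k1': 28, 'k2': 19, 'k3': 104}
{'k1': 28, 'k2': 19, 'k4': 176}
{'k1': 28, 'k2': 19, 'k3': 104}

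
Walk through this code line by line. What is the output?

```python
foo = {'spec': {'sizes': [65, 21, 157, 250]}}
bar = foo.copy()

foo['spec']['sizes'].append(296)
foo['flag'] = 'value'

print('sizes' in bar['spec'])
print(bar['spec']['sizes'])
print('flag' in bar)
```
True
[65, 21, 157, 250, 296]
False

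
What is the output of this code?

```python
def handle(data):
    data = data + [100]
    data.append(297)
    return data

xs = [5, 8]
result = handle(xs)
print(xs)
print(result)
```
[5, 8]
[5, 8, 100, 297]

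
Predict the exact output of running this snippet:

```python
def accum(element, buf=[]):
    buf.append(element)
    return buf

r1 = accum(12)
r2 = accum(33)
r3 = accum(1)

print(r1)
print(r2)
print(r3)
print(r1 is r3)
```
[12, 33, 1]
[12, 33, 1]
[12, 33, 1]
True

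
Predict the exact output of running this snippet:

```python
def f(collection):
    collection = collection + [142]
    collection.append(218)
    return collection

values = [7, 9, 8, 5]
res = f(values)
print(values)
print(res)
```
[7, 9, 8, 5]
[7, 9, 8, 5, 142, 218]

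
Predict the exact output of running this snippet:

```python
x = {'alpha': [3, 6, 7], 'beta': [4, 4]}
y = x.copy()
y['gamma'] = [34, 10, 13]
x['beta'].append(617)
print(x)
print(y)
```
{'alpha': [3, 6, 7], 'beta': [4, 4, 617]}
{'alpha': [3, 6, 7], 'beta': [4, 4, 617], 'gamma': [34, 10, 13]}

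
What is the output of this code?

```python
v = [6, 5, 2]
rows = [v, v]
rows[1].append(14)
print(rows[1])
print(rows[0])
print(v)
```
[6, 5, 2, 14]
[6, 5, 2, 14]
[6, 5, 2, 14]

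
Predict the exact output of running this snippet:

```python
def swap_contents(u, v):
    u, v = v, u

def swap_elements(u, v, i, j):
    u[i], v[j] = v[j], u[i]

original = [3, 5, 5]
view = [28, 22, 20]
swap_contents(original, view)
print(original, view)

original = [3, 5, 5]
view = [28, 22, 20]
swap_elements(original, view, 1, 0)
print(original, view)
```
[3, 5, 5] [28, 22, 20]
[3, 28, 5] [5, 22, 20]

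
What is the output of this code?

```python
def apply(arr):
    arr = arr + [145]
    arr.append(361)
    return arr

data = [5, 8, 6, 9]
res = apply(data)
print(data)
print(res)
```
[5, 8, 6, 9]
[5, 8, 6, 9, 145, 361]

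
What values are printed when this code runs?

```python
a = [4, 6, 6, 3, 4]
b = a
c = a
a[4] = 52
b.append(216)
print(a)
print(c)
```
[4, 6, 6, 3, 52, 216]
[4, 6, 6, 3, 52, 216]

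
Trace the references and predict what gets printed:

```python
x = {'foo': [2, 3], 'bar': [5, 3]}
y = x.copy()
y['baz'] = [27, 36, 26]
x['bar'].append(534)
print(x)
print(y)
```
{'foo': [2, 3], 'bar': [5, 3, 534]}
{'foo': [2, 3], 'bar': [5, 3, 534], 'baz': [27, 36, 26]}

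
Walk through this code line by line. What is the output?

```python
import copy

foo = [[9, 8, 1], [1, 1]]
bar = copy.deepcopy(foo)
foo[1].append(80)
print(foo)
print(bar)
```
[[9, 8, 1], [1, 1, 80]]
[[9, 8, 1], [1, 1]]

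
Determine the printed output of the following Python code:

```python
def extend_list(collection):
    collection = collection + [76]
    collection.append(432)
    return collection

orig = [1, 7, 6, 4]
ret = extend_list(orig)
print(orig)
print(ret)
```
[1, 7, 6, 4]
[1, 7, 6, 4, 76, 432]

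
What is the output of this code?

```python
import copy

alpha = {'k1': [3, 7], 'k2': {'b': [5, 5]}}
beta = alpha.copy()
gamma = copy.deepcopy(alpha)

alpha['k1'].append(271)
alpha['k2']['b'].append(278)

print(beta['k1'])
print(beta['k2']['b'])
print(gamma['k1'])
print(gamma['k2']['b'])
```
[3, 7, 271]
[5, 5, 278]
[3, 7]
[5, 5]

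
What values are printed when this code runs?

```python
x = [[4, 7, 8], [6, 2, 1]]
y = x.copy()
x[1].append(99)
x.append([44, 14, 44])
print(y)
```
[[4, 7, 8], [6, 2, 1, 99]]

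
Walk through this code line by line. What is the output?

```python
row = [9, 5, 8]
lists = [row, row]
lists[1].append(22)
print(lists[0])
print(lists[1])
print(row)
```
[9, 5, 8, 22]
[9, 5, 8, 22]
[9, 5, 8, 22]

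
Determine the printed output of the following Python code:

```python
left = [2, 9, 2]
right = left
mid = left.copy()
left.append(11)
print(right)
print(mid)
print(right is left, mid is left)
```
[2, 9, 2, 11]
[2, 9, 2]
True False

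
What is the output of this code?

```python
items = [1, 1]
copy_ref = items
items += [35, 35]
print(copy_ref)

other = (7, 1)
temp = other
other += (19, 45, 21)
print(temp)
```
[1, 1, 35, 35]
(7, 1)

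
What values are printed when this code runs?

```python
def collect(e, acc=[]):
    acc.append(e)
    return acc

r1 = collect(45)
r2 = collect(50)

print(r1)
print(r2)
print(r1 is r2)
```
[45, 50]
[45, 50]
True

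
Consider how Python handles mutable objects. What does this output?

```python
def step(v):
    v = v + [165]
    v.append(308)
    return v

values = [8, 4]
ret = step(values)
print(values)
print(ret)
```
[8, 4]
[8, 4, 165, 308]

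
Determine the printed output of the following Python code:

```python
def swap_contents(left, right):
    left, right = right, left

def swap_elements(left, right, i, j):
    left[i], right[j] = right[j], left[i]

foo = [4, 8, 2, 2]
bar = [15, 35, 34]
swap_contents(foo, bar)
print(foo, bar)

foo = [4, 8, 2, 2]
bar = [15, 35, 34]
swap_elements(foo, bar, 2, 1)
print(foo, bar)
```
[4, 8, 2, 2] [15, 35, 34]
[4, 8, 35, 2] [15, 2, 34]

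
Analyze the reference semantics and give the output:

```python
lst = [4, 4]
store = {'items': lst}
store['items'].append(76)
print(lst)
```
[4, 4, 76]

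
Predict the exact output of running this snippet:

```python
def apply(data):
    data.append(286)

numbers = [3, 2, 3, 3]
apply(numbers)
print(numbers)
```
[3, 2, 3, 3, 286]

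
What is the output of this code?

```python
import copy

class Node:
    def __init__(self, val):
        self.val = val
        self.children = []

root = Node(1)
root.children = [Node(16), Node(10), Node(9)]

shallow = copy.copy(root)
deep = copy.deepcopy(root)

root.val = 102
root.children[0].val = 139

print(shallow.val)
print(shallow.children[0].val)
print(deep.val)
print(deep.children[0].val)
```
1
139
1
16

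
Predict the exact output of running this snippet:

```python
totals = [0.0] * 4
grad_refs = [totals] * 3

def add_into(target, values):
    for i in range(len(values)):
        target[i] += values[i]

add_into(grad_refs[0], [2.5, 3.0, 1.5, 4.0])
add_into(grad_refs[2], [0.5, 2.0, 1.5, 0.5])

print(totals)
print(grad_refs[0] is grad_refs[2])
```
[3.0, 5.0, 3.0, 4.5]
True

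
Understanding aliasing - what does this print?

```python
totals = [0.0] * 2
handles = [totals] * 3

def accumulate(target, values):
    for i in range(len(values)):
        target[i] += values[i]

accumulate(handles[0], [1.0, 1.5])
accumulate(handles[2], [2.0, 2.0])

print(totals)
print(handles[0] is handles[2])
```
[3.0, 3.5]
True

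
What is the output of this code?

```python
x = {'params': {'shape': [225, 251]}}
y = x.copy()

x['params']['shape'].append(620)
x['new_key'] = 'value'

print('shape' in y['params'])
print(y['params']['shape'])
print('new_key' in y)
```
True
[225, 251, 620]
False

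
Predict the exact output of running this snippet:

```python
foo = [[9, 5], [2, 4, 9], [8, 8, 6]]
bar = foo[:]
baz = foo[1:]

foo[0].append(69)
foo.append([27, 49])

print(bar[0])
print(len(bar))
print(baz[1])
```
[9, 5, 69]
3
[8, 8, 6]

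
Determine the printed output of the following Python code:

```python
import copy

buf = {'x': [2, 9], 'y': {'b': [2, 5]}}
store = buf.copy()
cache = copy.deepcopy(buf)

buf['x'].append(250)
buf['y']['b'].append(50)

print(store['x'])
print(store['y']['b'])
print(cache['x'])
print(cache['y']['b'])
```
[2, 9, 250]
[2, 5, 50]
[2, 9]
[2, 5]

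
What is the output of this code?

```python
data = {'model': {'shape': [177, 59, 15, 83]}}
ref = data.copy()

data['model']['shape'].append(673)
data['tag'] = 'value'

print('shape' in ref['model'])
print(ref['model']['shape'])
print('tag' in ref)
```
True
[177, 59, 15, 83, 673]
False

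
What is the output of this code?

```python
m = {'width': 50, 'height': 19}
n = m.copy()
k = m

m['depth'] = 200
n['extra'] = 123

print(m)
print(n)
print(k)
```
{'width': 50, 'height': 19, 'depth': 200}
{'width': 50, 'height': 19, 'extra': 123}
{'width': 50, 'height': 19, 'depth': 200}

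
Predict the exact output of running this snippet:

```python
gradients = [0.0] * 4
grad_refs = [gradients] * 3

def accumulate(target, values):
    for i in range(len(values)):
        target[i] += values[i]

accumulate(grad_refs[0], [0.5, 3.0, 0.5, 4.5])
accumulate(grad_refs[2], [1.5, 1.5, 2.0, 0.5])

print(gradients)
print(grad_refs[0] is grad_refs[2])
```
[2.0, 4.5, 2.5, 5.0]
True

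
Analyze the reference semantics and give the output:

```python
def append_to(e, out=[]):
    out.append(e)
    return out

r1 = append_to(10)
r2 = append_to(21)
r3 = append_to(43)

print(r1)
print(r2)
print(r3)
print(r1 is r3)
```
[10, 21, 43]
[10, 21, 43]
[10, 21, 43]
True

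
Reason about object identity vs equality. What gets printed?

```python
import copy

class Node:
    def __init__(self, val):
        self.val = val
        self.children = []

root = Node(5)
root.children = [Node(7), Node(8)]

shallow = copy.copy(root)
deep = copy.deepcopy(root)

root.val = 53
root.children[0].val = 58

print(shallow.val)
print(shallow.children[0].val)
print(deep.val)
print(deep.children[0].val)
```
5
58
5
7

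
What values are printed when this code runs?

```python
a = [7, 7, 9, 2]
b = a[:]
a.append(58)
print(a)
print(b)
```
[7, 7, 9, 2, 58]
[7, 7, 9, 2]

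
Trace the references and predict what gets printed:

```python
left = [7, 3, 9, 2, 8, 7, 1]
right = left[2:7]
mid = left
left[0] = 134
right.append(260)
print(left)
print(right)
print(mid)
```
[134, 3, 9, 2, 8, 7, 1]
[9, 2, 8, 7, 1, 260]
[134, 3, 9, 2, 8, 7, 1]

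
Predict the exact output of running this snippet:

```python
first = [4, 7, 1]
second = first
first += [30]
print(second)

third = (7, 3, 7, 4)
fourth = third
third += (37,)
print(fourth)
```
[4, 7, 1, 30]
(7, 3, 7, 4)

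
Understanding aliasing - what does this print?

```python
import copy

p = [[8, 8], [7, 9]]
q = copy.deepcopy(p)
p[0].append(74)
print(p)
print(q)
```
[[8, 8, 74], [7, 9]]
[[8, 8], [7, 9]]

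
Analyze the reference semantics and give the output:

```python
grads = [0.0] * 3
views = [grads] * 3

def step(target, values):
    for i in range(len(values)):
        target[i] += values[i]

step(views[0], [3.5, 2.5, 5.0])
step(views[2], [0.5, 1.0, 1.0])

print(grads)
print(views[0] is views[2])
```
[4.0, 3.5, 6.0]
True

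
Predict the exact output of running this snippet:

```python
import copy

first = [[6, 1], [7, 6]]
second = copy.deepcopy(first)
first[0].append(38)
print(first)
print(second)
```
[[6, 1, 38], [7, 6]]
[[6, 1], [7, 6]]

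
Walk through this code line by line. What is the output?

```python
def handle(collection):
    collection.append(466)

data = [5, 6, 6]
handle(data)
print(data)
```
[5, 6, 6, 466]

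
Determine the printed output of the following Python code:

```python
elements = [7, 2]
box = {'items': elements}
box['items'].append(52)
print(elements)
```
[7, 2, 52]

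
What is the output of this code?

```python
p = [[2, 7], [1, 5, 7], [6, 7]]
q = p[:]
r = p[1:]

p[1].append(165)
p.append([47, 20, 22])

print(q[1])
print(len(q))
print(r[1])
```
[1, 5, 7, 165]
3
[6, 7]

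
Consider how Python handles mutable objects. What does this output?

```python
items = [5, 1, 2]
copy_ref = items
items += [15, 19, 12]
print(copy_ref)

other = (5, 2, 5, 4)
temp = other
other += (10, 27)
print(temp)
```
[5, 1, 2, 15, 19, 12]
(5, 2, 5, 4)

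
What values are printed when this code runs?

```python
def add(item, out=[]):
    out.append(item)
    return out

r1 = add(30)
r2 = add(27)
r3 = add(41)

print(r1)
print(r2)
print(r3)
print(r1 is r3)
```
[30, 27, 41]
[30, 27, 41]
[30, 27, 41]
True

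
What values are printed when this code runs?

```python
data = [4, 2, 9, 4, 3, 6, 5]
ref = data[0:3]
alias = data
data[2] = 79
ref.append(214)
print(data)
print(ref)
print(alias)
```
[4, 2, 79, 4, 3, 6, 5]
[4, 2, 9, 214]
[4, 2, 79, 4, 3, 6, 5]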